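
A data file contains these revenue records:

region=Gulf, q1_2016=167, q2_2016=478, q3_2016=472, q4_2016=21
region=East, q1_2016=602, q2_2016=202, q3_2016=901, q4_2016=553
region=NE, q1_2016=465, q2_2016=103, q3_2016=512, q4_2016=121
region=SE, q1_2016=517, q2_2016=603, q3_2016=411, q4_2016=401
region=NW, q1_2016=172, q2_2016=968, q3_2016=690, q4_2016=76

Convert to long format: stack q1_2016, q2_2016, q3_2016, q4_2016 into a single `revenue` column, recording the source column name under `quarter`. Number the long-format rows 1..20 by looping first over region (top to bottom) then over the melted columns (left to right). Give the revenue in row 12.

20 rows total (5 × 4). Row 12: index ⌊(12-1)/4⌋ = 2 into region → NE; (12-1) mod 4 = 3 into the melted columns → q4_2016.
So row 12 is (NE, q4_2016, 121); revenue = 121.

121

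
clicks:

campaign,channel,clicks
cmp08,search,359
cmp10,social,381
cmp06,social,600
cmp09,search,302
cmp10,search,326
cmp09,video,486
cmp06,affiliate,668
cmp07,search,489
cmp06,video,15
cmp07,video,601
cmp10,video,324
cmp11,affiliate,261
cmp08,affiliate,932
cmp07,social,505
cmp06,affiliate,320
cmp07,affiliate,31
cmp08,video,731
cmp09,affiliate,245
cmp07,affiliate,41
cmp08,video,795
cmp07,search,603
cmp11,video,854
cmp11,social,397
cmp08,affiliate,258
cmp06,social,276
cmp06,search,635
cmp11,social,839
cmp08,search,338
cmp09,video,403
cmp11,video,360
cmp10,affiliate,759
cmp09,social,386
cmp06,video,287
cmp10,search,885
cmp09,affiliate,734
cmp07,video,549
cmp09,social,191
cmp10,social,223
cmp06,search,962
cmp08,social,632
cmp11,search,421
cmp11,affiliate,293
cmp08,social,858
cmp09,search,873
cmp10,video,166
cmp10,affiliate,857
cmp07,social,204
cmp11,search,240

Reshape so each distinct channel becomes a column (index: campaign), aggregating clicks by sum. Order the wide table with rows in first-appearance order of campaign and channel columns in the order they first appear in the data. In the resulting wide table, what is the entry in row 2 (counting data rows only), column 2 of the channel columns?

With rows in first-appearance order of campaign, row 2 is campaign=cmp10. channel columns in first-appearance order: search, social, video, affiliate; column 2 is social.
Long rows with campaign=cmp10, channel=social: 381 + 223 = 604.

604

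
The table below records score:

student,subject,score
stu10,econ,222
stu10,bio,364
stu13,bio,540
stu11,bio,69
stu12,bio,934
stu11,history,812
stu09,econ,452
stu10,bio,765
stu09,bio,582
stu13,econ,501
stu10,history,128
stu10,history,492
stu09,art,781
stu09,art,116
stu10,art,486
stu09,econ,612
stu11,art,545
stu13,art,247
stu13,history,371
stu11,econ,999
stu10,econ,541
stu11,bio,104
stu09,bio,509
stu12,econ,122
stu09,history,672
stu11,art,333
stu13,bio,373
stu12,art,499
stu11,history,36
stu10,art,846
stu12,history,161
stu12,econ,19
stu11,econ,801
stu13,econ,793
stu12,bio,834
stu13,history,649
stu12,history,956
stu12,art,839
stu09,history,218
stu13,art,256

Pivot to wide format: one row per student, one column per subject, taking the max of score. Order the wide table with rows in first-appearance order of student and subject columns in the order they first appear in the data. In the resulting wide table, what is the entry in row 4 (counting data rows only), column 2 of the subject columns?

With rows in first-appearance order of student, row 4 is student=stu12. subject columns in first-appearance order: econ, bio, history, art; column 2 is bio.
Long rows with student=stu12, subject=bio: max(934, 834) = 934.

934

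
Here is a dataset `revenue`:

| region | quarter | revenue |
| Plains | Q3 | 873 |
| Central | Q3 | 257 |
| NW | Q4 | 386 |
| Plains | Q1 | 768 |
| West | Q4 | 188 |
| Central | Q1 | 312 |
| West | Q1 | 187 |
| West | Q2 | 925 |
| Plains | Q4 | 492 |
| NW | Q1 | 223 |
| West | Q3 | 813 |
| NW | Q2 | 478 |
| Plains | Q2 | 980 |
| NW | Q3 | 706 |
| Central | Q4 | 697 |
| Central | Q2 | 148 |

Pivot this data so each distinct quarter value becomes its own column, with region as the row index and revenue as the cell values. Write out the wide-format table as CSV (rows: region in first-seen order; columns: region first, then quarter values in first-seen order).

Columns: region plus the 4 distinct quarter values (Q3, Q4, Q1, Q2).
For example, row Plains column Q3 takes revenue=873 from the long row (Plains, Q3).

region,Q3,Q4,Q1,Q2
Plains,873,492,768,980
Central,257,697,312,148
NW,706,386,223,478
West,813,188,187,925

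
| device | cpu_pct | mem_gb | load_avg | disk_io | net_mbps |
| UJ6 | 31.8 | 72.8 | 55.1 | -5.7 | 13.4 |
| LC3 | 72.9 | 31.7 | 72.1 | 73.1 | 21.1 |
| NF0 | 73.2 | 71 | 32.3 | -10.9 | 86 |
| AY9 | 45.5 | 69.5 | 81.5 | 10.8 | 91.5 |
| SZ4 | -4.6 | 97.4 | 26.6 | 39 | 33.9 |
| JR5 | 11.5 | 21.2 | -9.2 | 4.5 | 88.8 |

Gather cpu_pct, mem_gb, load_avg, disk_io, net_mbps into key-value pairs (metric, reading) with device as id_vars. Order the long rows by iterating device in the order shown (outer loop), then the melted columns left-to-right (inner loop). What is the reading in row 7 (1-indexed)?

30 rows total (6 × 5). Row 7: index ⌊(7-1)/5⌋ = 1 into device → LC3; (7-1) mod 5 = 1 into the melted columns → mem_gb.
So row 7 is (LC3, mem_gb, 31.7); reading = 31.7.

31.7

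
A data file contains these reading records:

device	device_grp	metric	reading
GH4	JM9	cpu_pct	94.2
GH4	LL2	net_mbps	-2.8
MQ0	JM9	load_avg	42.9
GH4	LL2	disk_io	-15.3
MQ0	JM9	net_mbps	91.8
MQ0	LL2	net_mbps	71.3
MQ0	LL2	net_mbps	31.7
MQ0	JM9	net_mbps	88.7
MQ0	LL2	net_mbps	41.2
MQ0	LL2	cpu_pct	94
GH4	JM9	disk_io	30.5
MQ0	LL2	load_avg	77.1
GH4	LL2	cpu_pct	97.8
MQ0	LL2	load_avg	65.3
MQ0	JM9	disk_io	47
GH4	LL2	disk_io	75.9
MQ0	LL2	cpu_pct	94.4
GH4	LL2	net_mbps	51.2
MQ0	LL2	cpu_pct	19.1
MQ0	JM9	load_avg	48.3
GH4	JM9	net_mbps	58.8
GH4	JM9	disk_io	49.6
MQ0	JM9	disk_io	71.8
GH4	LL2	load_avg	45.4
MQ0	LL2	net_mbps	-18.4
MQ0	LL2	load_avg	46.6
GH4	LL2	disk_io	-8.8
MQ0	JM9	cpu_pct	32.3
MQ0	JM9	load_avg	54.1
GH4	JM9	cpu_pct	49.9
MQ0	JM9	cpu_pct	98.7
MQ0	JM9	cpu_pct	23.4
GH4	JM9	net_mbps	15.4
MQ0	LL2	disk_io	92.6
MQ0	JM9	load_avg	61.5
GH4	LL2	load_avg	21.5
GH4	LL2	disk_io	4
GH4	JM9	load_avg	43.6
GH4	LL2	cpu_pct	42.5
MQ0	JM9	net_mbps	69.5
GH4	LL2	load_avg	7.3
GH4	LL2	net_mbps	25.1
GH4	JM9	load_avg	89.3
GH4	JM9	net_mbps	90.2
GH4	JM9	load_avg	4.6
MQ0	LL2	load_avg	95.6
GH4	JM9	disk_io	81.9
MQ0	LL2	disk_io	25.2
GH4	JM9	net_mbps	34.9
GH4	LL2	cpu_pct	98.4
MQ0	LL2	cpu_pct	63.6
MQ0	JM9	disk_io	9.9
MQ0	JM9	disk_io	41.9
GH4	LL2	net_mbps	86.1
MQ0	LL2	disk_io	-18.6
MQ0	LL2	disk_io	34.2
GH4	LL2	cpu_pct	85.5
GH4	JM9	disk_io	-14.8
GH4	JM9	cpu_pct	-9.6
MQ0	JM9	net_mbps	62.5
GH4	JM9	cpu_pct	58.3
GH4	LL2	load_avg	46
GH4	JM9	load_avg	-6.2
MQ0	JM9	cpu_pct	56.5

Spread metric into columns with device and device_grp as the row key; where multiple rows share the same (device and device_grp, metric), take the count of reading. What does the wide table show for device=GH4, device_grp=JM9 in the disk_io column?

Rows with device=GH4, device_grp=JM9 and metric=disk_io: reading values are 30.5, 49.6, 81.9, -14.8.
4 rows match — count = 4.

4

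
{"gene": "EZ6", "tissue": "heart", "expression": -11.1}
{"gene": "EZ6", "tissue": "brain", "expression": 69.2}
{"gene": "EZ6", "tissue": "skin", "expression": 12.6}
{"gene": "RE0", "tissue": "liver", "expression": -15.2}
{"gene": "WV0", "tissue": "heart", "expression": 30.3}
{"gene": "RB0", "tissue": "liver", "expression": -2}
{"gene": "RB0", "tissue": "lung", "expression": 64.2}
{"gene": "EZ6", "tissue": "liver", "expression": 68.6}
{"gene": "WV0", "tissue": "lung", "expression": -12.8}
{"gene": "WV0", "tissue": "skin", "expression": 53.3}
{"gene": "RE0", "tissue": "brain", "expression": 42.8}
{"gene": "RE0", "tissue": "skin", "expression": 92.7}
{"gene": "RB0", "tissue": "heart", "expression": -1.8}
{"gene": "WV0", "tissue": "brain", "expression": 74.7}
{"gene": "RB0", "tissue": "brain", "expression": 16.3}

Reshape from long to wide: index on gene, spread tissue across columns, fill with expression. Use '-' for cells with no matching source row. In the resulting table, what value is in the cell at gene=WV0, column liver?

No long-format row has gene=WV0 and tissue=liver, so the cell is -.

-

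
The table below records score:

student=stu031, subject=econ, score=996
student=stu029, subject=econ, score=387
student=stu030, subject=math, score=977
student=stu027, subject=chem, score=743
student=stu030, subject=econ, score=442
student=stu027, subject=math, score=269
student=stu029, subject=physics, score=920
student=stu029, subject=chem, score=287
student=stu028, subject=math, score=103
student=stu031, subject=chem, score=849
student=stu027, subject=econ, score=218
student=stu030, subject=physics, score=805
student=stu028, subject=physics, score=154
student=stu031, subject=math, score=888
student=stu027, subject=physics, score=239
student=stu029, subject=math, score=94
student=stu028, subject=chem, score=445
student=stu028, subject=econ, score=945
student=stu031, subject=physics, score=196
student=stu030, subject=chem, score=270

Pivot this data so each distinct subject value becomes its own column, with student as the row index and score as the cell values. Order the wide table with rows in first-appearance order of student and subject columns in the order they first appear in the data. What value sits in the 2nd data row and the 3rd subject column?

287

With rows in first-appearance order of student, row 2 is student=stu029. subject columns in first-appearance order: econ, math, chem, physics; column 3 is chem.
Long rows with student=stu029, subject=chem: score = 287.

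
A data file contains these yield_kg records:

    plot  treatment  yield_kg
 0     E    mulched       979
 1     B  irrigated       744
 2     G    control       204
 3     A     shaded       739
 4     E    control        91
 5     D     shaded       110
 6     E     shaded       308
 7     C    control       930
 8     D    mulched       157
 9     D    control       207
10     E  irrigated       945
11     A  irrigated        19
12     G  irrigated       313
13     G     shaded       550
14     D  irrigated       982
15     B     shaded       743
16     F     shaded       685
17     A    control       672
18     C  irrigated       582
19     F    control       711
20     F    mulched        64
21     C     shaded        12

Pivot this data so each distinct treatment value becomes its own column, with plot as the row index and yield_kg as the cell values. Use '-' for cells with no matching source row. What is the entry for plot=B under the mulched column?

-

No long-format row has plot=B and treatment=mulched, so the cell is -.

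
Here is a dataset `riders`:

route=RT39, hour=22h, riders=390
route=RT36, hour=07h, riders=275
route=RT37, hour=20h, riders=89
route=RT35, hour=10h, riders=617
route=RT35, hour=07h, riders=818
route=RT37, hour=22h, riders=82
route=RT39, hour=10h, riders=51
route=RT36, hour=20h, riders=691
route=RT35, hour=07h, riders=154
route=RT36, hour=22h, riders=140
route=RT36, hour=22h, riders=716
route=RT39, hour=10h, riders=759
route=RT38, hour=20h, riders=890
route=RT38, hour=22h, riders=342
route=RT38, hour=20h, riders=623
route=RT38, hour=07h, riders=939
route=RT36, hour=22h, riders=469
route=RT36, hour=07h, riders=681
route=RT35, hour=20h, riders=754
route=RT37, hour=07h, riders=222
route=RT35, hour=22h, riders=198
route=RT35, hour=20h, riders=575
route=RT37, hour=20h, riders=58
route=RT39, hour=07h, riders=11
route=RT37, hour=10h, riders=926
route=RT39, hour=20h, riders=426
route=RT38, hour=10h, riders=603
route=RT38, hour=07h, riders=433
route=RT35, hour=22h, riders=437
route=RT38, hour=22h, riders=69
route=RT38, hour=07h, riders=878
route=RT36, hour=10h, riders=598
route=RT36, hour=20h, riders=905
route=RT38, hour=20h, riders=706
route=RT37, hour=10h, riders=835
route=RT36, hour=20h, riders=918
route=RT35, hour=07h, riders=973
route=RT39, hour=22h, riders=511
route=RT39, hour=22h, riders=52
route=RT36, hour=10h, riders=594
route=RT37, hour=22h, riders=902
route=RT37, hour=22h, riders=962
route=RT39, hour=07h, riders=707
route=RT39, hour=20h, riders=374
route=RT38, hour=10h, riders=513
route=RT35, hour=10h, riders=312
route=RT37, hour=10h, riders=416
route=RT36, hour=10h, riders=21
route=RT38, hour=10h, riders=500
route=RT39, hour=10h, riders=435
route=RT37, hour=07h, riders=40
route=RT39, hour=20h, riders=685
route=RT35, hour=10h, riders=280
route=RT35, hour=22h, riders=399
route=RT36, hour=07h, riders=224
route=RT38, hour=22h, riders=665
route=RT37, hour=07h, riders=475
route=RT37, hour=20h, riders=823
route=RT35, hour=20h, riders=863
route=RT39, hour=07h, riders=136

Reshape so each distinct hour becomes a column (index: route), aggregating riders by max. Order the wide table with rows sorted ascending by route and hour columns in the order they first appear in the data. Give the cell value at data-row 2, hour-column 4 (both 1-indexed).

598

With rows sorted ascending by route, row 2 is route=RT36. hour columns in first-appearance order: 22h, 07h, 20h, 10h; column 4 is 10h.
Long rows with route=RT36, hour=10h: max(598, 594, 21) = 598.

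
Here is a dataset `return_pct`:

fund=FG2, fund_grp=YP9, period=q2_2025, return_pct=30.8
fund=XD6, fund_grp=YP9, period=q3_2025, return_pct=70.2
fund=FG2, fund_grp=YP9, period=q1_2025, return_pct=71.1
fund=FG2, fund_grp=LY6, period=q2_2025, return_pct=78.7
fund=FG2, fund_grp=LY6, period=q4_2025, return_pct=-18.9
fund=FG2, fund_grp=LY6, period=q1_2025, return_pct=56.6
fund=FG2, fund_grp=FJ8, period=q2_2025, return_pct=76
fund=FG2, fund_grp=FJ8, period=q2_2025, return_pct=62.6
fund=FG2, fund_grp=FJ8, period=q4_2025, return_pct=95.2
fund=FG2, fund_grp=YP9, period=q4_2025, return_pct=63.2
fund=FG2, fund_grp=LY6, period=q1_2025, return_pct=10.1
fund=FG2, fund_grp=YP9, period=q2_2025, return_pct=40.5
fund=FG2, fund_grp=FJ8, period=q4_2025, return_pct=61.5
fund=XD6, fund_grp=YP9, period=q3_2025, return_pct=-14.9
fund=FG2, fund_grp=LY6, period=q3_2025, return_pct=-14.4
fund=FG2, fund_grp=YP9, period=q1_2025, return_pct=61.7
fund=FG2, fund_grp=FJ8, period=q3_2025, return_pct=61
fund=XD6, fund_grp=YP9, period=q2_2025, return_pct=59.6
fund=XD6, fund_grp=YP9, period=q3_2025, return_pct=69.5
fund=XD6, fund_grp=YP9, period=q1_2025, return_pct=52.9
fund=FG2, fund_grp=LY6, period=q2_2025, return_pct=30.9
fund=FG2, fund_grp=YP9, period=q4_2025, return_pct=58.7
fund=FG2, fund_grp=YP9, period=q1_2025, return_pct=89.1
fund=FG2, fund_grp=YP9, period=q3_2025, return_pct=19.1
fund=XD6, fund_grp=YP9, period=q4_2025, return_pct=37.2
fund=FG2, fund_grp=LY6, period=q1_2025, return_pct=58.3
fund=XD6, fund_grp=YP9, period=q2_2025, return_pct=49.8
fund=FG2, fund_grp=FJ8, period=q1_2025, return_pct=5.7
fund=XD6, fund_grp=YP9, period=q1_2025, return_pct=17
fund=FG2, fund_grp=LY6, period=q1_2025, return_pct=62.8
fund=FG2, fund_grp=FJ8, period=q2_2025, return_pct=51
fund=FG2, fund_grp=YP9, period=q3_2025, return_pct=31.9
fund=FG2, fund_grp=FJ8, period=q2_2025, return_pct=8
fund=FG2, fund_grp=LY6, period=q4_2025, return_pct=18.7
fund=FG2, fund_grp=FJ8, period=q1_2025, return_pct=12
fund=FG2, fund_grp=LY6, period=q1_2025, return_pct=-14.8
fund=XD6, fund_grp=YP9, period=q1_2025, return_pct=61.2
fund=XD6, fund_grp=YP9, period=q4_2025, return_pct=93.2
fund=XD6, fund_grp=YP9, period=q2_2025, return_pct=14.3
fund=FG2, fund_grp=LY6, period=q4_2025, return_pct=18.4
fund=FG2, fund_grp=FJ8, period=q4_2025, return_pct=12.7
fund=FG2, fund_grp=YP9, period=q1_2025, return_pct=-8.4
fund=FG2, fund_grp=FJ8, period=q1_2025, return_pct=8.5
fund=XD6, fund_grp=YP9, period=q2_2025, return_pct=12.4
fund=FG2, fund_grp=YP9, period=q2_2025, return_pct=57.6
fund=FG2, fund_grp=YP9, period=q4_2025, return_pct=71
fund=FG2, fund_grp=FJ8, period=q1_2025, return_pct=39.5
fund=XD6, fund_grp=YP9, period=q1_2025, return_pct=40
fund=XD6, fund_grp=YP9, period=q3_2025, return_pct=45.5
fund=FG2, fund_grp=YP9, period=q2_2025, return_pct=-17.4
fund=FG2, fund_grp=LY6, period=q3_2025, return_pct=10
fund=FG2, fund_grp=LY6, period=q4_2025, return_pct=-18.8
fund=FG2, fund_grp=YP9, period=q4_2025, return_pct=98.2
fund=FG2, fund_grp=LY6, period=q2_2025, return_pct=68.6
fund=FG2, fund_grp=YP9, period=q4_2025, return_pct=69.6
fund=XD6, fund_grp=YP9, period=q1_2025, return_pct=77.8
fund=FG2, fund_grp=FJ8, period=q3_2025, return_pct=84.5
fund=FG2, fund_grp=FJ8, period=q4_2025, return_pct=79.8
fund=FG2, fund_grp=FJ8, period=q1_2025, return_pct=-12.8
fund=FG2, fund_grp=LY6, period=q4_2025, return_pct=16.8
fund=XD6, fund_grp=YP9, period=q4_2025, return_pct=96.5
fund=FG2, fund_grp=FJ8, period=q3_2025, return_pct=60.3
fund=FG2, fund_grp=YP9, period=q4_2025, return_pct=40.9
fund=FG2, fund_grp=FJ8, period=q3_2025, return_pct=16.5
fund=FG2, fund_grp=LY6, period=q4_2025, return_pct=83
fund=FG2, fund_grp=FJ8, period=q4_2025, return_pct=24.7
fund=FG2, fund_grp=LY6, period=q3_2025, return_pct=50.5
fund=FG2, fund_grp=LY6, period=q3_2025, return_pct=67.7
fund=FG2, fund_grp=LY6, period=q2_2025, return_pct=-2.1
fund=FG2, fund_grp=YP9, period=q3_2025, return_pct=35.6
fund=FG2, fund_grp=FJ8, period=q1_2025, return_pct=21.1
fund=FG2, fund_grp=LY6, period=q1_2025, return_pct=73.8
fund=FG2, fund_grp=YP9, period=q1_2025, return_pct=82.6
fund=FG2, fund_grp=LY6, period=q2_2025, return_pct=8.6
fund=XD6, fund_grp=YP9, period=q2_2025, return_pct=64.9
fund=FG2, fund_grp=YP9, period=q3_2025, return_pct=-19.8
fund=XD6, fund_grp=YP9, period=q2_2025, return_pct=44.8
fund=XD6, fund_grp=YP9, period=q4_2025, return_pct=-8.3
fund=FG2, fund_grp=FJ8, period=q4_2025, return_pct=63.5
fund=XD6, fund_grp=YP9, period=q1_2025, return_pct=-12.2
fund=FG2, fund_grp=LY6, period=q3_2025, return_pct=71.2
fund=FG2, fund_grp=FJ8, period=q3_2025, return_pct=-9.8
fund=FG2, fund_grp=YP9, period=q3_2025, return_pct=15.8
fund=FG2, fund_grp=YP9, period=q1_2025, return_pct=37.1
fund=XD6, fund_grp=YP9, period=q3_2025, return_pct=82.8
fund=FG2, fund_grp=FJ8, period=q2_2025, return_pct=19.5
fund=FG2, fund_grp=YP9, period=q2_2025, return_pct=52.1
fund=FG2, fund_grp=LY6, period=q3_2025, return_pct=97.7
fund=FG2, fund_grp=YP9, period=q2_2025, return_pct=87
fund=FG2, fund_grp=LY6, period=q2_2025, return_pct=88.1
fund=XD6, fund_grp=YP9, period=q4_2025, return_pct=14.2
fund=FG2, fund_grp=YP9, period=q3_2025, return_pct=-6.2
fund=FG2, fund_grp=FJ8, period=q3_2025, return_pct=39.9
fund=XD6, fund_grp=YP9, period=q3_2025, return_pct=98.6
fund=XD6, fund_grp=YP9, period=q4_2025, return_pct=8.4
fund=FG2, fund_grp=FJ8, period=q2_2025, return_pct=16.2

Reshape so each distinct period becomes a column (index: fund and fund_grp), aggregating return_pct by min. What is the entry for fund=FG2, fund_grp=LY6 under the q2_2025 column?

Rows with fund=FG2, fund_grp=LY6 and period=q2_2025: return_pct values are 78.7, 30.9, 68.6, -2.1, 8.6, 88.1.
min(78.7, 30.9, 68.6, -2.1, 8.6, 88.1) = -2.1.

-2.1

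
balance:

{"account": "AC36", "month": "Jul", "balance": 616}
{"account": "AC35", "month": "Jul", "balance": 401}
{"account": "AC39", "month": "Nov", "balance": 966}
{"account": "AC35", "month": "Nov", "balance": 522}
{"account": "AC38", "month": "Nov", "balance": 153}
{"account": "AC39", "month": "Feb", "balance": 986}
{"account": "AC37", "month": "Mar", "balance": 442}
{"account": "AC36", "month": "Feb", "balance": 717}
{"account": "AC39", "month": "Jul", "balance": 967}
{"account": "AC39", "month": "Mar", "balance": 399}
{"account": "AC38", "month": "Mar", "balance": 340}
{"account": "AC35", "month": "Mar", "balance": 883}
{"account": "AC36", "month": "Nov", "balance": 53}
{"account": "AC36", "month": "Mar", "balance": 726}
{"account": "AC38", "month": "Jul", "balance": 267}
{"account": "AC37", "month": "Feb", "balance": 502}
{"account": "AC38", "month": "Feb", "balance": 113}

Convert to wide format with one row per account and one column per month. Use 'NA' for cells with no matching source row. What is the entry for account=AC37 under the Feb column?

502

The long row with account=AC37, month=Feb has balance=502.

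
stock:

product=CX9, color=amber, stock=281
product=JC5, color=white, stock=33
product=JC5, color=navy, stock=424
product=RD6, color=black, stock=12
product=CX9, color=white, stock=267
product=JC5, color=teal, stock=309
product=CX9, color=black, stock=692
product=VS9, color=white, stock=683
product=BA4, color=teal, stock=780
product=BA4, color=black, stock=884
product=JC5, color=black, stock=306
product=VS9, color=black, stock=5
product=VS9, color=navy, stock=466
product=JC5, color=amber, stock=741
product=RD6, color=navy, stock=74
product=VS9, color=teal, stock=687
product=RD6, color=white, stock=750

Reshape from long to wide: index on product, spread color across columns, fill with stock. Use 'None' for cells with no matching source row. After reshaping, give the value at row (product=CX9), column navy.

None

No long-format row has product=CX9 and color=navy, so the cell is None.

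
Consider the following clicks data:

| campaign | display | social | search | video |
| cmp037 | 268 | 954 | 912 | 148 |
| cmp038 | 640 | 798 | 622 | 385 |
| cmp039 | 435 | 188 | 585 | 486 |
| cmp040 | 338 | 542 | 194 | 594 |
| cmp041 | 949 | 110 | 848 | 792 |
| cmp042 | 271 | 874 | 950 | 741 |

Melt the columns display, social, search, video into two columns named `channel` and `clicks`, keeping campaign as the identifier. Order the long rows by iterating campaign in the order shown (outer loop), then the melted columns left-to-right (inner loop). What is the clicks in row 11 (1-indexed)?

585

24 rows total (6 × 4). Row 11: index ⌊(11-1)/4⌋ = 2 into campaign → cmp039; (11-1) mod 4 = 2 into the melted columns → search.
So row 11 is (cmp039, search, 585); clicks = 585.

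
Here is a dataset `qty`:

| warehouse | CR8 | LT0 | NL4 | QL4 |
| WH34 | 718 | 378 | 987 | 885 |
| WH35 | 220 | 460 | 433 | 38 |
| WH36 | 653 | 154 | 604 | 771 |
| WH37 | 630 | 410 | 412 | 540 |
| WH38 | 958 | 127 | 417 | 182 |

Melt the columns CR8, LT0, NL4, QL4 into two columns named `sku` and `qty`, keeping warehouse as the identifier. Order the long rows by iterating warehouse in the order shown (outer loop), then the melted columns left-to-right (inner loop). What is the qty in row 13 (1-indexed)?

630

20 rows total (5 × 4). Row 13: index ⌊(13-1)/4⌋ = 3 into warehouse → WH37; (13-1) mod 4 = 0 into the melted columns → CR8.
So row 13 is (WH37, CR8, 630); qty = 630.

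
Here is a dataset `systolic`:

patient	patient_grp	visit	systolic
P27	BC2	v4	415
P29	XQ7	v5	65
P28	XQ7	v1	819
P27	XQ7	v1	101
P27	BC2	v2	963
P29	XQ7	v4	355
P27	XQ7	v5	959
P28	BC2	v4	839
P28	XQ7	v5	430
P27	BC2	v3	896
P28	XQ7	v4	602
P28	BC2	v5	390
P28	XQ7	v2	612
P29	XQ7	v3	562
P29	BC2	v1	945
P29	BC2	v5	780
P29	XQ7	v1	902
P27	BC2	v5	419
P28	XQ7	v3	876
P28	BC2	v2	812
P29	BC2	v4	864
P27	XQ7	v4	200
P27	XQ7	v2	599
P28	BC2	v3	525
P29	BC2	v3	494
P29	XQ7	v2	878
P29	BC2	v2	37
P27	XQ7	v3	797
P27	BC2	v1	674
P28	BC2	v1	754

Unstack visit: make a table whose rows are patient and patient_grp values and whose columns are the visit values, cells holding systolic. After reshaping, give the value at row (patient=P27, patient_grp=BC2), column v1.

Wide layout: rows indexed by patient and patient_grp, columns are the 5 distinct visit values (v4, v5, v1, v2, v3).
Cell (patient=P27, patient_grp=BC2, visit=v1) draws from the long row where patient=P27, patient_grp=BC2 and visit=v1, which has systolic=674.

674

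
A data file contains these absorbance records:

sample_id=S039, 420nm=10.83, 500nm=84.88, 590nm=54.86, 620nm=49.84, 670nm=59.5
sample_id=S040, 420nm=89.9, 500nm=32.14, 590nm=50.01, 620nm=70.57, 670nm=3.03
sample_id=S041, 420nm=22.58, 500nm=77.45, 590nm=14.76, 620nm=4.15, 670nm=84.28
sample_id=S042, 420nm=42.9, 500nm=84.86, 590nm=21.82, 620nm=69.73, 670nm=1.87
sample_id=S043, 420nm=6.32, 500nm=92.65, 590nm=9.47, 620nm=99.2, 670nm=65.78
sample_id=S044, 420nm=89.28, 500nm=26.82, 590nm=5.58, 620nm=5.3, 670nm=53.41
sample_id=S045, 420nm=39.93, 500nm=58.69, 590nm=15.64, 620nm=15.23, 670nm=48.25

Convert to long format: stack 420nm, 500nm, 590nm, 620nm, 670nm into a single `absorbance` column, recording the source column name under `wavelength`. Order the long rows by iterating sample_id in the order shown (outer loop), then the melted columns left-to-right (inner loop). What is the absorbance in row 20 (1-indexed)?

35 rows total (7 × 5). Row 20: index ⌊(20-1)/5⌋ = 3 into sample_id → S042; (20-1) mod 5 = 4 into the melted columns → 670nm.
So row 20 is (S042, 670nm, 1.87); absorbance = 1.87.

1.87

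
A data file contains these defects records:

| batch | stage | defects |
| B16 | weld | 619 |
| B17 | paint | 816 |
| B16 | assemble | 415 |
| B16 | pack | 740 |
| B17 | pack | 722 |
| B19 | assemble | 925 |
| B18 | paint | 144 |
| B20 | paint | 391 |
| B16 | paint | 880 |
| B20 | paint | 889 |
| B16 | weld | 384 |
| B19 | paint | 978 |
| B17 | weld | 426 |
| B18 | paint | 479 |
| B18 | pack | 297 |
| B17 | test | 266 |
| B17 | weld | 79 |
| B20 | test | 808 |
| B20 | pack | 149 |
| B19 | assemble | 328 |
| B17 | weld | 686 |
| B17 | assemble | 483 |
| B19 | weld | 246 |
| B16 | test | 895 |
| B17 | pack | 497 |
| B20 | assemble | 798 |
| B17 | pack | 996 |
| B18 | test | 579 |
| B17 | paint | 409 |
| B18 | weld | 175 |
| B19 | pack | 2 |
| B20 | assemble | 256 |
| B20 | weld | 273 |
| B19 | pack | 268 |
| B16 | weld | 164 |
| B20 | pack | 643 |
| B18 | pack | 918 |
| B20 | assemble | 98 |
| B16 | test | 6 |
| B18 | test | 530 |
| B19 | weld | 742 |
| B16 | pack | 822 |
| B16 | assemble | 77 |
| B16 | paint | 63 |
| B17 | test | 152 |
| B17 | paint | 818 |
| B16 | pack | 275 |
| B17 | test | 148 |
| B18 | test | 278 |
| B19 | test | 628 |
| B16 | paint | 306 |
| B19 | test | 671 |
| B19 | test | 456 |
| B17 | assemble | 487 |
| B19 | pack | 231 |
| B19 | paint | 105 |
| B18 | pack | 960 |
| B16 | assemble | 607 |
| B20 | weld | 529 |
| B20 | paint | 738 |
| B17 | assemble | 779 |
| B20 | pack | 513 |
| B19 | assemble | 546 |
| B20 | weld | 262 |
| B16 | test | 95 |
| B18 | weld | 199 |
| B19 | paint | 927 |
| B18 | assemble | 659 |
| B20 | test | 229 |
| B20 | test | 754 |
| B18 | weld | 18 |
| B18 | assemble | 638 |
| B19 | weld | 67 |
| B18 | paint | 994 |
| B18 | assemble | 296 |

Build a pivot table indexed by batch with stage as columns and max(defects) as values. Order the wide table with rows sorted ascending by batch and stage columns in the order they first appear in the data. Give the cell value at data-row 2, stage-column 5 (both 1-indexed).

266

With rows sorted ascending by batch, row 2 is batch=B17. stage columns in first-appearance order: weld, paint, assemble, pack, test; column 5 is test.
Long rows with batch=B17, stage=test: max(266, 152, 148) = 266.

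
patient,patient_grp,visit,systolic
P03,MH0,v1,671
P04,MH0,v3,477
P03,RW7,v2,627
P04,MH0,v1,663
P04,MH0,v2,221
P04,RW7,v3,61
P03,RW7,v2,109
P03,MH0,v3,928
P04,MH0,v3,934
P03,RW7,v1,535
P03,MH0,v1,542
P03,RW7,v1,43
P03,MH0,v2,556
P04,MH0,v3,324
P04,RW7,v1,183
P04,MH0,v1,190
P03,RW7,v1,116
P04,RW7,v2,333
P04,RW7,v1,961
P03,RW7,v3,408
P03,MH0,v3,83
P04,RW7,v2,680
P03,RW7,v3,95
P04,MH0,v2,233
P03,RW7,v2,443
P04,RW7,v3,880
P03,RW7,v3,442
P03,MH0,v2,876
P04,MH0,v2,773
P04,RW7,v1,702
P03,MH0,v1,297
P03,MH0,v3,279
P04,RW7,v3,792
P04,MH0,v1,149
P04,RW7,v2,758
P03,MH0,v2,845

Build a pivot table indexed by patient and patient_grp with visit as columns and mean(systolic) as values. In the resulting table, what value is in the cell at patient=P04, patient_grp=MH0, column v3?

578.33

Rows with patient=P04, patient_grp=MH0 and visit=v3: systolic values are 477, 934, 324.
(477 + 934 + 324) / 3 = 578.33.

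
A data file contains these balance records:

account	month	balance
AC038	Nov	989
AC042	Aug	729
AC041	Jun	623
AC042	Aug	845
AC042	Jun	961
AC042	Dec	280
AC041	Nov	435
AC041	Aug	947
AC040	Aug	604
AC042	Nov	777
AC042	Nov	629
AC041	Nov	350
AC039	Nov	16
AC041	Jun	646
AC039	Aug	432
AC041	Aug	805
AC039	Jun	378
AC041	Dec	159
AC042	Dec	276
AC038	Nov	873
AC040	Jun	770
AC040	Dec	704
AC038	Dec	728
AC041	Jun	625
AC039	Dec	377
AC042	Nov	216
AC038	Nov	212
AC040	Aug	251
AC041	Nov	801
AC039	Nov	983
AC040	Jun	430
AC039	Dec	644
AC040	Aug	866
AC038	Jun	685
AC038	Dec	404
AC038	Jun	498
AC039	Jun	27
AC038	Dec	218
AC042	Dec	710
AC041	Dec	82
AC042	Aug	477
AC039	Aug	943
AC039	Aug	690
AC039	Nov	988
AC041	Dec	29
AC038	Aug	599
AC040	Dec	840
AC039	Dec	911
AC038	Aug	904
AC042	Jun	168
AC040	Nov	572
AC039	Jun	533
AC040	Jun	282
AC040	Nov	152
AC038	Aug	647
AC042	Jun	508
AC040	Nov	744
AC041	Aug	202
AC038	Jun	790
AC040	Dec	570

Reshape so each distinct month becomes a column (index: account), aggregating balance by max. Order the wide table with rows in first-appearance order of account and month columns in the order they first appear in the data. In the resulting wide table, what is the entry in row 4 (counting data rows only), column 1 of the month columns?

With rows in first-appearance order of account, row 4 is account=AC040. month columns in first-appearance order: Nov, Aug, Jun, Dec; column 1 is Nov.
Long rows with account=AC040, month=Nov: max(572, 152, 744) = 744.

744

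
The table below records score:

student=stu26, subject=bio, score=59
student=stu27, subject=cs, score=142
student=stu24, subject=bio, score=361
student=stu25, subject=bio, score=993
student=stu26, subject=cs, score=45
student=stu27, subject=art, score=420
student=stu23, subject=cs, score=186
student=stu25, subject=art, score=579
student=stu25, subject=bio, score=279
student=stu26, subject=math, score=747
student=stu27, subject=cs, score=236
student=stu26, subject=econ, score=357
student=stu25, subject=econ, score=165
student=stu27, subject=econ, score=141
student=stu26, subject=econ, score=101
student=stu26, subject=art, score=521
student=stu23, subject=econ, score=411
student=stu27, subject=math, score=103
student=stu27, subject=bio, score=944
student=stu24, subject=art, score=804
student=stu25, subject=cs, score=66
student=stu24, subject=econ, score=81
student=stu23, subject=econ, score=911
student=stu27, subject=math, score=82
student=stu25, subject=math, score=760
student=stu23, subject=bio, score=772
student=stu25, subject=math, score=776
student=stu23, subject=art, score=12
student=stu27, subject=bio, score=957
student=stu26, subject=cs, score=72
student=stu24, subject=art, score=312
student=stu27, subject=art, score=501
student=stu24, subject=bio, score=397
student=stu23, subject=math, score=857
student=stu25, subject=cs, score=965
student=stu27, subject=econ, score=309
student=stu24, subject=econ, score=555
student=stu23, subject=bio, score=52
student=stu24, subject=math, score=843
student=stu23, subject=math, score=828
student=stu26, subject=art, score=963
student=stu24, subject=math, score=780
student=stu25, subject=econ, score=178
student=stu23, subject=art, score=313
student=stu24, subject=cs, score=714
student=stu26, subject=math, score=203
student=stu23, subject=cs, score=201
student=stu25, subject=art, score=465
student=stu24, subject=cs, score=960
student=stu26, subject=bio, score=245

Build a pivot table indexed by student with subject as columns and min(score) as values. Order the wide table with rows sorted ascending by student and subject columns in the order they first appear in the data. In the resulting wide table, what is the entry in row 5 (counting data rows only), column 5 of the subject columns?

141

With rows sorted ascending by student, row 5 is student=stu27. subject columns in first-appearance order: bio, cs, art, math, econ; column 5 is econ.
Long rows with student=stu27, subject=econ: min(141, 309) = 141.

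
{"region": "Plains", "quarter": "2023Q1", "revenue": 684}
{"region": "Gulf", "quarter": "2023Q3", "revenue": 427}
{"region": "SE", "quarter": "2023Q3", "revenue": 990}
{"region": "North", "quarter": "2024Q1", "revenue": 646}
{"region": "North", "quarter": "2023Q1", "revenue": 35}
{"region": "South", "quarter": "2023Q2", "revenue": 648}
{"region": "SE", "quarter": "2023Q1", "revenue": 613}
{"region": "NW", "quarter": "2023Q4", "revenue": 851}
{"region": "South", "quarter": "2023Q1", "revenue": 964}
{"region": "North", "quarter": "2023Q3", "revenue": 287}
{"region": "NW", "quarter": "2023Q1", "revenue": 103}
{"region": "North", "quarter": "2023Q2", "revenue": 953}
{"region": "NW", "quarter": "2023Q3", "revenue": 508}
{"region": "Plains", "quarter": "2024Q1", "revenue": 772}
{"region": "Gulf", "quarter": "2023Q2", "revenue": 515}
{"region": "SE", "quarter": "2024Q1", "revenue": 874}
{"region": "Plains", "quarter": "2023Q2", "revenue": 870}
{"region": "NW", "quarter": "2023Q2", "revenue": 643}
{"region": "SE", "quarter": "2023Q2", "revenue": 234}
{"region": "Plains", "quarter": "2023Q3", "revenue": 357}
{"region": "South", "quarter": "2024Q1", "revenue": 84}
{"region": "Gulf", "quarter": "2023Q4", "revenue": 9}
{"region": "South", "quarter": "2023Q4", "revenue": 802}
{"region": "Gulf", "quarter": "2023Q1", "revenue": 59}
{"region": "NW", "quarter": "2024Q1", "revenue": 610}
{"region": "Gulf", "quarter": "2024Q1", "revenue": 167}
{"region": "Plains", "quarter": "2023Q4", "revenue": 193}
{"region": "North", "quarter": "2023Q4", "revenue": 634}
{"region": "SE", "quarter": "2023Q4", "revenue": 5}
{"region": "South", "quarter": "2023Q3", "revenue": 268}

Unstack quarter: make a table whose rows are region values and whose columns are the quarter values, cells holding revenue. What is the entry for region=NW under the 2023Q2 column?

Wide layout: rows indexed by region, columns are the 5 distinct quarter values (2023Q1, 2023Q3, 2024Q1, 2023Q2, 2023Q4).
Cell (region=NW, quarter=2023Q2) draws from the long row where region=NW and quarter=2023Q2, which has revenue=643.

643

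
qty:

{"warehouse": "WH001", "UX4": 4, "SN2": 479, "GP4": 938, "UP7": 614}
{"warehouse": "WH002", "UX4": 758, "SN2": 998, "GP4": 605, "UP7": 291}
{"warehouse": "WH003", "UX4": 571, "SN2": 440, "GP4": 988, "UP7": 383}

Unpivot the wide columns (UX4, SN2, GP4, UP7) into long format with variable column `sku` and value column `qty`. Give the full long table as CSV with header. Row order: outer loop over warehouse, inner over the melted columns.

Each (warehouse, column) pair becomes one row: 3 × 4 = 12 rows.
For example, (WH001, UX4) → qty=4.

warehouse,sku,qty
WH001,UX4,4
WH001,SN2,479
WH001,GP4,938
WH001,UP7,614
WH002,UX4,758
WH002,SN2,998
WH002,GP4,605
WH002,UP7,291
WH003,UX4,571
WH003,SN2,440
WH003,GP4,988
WH003,UP7,383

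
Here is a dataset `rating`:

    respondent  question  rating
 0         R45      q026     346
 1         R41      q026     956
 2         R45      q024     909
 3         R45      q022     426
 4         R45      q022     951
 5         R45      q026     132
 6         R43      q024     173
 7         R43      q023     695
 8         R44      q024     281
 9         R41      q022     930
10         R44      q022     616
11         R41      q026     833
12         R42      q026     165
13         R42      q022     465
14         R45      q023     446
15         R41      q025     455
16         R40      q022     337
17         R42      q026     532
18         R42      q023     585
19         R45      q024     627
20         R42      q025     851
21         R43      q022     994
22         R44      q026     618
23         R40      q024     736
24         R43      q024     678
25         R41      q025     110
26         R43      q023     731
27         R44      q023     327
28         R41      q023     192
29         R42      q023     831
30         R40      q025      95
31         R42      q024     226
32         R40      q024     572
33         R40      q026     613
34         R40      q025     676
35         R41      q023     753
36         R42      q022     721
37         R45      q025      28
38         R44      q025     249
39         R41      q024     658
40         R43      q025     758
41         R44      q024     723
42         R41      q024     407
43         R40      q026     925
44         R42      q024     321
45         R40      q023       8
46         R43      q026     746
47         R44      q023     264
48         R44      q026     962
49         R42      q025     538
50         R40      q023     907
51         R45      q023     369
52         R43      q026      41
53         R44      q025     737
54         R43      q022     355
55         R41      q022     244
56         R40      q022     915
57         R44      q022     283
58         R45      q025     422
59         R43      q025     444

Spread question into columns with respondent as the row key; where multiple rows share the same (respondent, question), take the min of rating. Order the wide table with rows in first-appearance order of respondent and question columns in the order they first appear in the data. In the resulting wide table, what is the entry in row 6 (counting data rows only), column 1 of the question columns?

613

With rows in first-appearance order of respondent, row 6 is respondent=R40. question columns in first-appearance order: q026, q024, q022, q023, q025; column 1 is q026.
Long rows with respondent=R40, question=q026: min(613, 925) = 613.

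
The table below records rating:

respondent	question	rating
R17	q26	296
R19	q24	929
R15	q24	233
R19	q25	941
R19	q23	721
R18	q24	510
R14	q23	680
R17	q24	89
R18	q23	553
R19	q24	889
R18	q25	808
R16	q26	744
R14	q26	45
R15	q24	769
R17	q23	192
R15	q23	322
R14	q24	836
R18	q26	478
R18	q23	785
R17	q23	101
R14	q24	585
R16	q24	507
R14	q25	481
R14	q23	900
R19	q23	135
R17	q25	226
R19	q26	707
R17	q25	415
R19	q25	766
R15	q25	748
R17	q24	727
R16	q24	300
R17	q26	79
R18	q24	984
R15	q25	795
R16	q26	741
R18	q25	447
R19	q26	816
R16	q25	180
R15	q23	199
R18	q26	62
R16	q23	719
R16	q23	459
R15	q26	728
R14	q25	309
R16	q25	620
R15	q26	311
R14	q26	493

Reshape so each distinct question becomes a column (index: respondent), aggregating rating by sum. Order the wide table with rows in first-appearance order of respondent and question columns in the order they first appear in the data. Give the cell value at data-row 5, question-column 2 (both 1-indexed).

With rows in first-appearance order of respondent, row 5 is respondent=R14. question columns in first-appearance order: q26, q24, q25, q23; column 2 is q24.
Long rows with respondent=R14, question=q24: 836 + 585 = 1421.

1421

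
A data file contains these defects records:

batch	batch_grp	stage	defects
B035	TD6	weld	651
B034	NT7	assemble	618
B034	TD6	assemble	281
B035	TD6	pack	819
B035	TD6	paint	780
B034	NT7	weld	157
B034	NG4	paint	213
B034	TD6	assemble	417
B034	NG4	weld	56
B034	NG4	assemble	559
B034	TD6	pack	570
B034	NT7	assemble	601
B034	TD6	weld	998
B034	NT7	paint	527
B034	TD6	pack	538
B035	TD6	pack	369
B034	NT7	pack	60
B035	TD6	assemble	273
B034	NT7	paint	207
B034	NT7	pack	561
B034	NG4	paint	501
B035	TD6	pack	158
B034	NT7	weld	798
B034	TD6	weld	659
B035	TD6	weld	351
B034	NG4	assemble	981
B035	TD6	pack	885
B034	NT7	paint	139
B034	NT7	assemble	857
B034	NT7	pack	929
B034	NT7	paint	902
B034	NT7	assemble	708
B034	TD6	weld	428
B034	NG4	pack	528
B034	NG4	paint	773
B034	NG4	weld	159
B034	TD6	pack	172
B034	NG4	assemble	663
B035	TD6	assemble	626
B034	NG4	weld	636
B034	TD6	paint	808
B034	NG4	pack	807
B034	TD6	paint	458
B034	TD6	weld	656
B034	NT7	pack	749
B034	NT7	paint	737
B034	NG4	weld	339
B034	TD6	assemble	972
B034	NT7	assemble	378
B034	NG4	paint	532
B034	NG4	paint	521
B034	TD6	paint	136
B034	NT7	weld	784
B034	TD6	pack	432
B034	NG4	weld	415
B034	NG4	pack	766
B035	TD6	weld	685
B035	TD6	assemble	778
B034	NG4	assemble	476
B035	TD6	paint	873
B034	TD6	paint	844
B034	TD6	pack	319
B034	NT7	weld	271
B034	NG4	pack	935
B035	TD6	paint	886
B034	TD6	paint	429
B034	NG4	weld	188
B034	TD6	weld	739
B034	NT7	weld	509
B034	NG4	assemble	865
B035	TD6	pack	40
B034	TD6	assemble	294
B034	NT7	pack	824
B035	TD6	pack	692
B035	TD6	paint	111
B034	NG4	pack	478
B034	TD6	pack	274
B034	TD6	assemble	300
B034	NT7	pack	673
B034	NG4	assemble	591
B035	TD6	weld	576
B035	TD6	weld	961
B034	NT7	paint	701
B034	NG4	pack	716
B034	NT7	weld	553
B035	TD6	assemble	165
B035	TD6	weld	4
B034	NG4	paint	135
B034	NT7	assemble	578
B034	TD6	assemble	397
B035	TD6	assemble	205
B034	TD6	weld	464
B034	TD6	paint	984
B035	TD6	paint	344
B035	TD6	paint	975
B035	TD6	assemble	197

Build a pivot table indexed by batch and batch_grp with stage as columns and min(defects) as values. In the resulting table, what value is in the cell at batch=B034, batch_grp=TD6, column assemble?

281

Rows with batch=B034, batch_grp=TD6 and stage=assemble: defects values are 281, 417, 972, 294, 300, 397.
min(281, 417, 972, 294, 300, 397) = 281.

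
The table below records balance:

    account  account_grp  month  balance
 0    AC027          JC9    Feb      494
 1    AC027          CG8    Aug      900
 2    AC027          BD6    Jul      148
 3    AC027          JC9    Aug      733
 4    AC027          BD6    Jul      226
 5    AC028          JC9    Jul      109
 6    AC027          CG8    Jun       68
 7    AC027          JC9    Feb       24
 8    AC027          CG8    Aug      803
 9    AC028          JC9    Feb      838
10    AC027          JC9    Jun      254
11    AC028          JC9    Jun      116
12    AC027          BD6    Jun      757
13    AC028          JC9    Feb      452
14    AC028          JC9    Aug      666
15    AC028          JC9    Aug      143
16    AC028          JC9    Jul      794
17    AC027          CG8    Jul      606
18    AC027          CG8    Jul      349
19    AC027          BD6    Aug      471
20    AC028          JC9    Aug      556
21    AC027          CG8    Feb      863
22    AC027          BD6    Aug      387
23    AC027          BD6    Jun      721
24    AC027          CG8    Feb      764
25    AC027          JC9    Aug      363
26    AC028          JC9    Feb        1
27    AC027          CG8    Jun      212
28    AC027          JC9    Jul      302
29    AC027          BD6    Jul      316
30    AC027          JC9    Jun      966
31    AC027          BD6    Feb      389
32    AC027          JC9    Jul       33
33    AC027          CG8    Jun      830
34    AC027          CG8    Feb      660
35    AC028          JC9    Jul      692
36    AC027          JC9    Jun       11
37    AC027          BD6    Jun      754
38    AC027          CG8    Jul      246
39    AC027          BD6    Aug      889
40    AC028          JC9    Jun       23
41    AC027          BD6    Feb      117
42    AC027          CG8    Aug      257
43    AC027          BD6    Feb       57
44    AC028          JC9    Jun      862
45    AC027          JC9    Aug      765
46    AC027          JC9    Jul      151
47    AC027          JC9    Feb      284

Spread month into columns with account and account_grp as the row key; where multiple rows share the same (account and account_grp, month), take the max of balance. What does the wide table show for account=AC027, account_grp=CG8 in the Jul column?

606

Rows with account=AC027, account_grp=CG8 and month=Jul: balance values are 606, 349, 246.
max(606, 349, 246) = 606.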